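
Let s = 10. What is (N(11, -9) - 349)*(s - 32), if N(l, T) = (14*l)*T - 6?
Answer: 38302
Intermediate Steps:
N(l, T) = -6 + 14*T*l (N(l, T) = 14*T*l - 6 = -6 + 14*T*l)
(N(11, -9) - 349)*(s - 32) = ((-6 + 14*(-9)*11) - 349)*(10 - 32) = ((-6 - 1386) - 349)*(-22) = (-1392 - 349)*(-22) = -1741*(-22) = 38302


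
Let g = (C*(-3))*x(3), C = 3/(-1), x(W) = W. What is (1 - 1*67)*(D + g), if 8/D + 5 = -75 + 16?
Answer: -7095/4 ≈ -1773.8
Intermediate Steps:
C = -3 (C = 3*(-1) = -3)
g = 27 (g = -3*(-3)*3 = 9*3 = 27)
D = -⅛ (D = 8/(-5 + (-75 + 16)) = 8/(-5 - 59) = 8/(-64) = 8*(-1/64) = -⅛ ≈ -0.12500)
(1 - 1*67)*(D + g) = (1 - 1*67)*(-⅛ + 27) = (1 - 67)*(215/8) = -66*215/8 = -7095/4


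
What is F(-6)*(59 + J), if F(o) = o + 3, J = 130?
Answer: -567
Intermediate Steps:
F(o) = 3 + o
F(-6)*(59 + J) = (3 - 6)*(59 + 130) = -3*189 = -567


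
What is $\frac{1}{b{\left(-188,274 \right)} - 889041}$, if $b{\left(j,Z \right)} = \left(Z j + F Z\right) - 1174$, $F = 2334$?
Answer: $- \frac{1}{302211} \approx -3.3089 \cdot 10^{-6}$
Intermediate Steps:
$b{\left(j,Z \right)} = -1174 + 2334 Z + Z j$ ($b{\left(j,Z \right)} = \left(Z j + 2334 Z\right) - 1174 = \left(2334 Z + Z j\right) - 1174 = -1174 + 2334 Z + Z j$)
$\frac{1}{b{\left(-188,274 \right)} - 889041} = \frac{1}{\left(-1174 + 2334 \cdot 274 + 274 \left(-188\right)\right) - 889041} = \frac{1}{\left(-1174 + 639516 - 51512\right) - 889041} = \frac{1}{586830 - 889041} = \frac{1}{-302211} = - \frac{1}{302211}$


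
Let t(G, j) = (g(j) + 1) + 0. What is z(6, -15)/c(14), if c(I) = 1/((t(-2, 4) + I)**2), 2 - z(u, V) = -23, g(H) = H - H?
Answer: 5625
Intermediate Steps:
g(H) = 0
z(u, V) = 25 (z(u, V) = 2 - 1*(-23) = 2 + 23 = 25)
t(G, j) = 1 (t(G, j) = (0 + 1) + 0 = 1 + 0 = 1)
c(I) = (1 + I)**(-2) (c(I) = 1/((1 + I)**2) = (1 + I)**(-2))
z(6, -15)/c(14) = 25/((1 + 14)**(-2)) = 25/(15**(-2)) = 25/(1/225) = 25*225 = 5625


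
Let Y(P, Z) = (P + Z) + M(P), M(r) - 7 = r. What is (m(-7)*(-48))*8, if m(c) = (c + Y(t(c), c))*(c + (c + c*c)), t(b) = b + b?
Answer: 470400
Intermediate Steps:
t(b) = 2*b
M(r) = 7 + r
Y(P, Z) = 7 + Z + 2*P (Y(P, Z) = (P + Z) + (7 + P) = 7 + Z + 2*P)
m(c) = (7 + 6*c)*(c**2 + 2*c) (m(c) = (c + (7 + c + 2*(2*c)))*(c + (c + c*c)) = (c + (7 + c + 4*c))*(c + (c + c**2)) = (c + (7 + 5*c))*(c**2 + 2*c) = (7 + 6*c)*(c**2 + 2*c))
(m(-7)*(-48))*8 = (-7*(14 + 6*(-7)**2 + 19*(-7))*(-48))*8 = (-7*(14 + 6*49 - 133)*(-48))*8 = (-7*(14 + 294 - 133)*(-48))*8 = (-7*175*(-48))*8 = -1225*(-48)*8 = 58800*8 = 470400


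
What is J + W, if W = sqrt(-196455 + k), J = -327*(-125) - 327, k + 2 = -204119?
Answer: 40548 + 8*I*sqrt(6259) ≈ 40548.0 + 632.91*I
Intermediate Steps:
k = -204121 (k = -2 - 204119 = -204121)
J = 40548 (J = 40875 - 327 = 40548)
W = 8*I*sqrt(6259) (W = sqrt(-196455 - 204121) = sqrt(-400576) = 8*I*sqrt(6259) ≈ 632.91*I)
J + W = 40548 + 8*I*sqrt(6259)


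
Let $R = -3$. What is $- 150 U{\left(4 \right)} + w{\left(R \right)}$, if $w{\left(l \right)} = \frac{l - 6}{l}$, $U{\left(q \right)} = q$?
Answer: $-597$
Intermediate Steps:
$w{\left(l \right)} = \frac{-6 + l}{l}$
$- 150 U{\left(4 \right)} + w{\left(R \right)} = \left(-150\right) 4 + \frac{-6 - 3}{-3} = -600 - -3 = -600 + 3 = -597$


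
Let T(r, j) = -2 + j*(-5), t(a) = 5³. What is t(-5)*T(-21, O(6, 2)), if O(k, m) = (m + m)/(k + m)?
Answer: -1125/2 ≈ -562.50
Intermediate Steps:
O(k, m) = 2*m/(k + m) (O(k, m) = (2*m)/(k + m) = 2*m/(k + m))
t(a) = 125
T(r, j) = -2 - 5*j
t(-5)*T(-21, O(6, 2)) = 125*(-2 - 10*2/(6 + 2)) = 125*(-2 - 10*2/8) = 125*(-2 - 5*½) = 125*(-2 - 5/2) = 125*(-9/2) = -1125/2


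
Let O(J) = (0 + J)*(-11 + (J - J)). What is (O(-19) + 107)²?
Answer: 99856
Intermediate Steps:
O(J) = -11*J (O(J) = J*(-11 + 0) = J*(-11) = -11*J)
(O(-19) + 107)² = (-11*(-19) + 107)² = (209 + 107)² = 316² = 99856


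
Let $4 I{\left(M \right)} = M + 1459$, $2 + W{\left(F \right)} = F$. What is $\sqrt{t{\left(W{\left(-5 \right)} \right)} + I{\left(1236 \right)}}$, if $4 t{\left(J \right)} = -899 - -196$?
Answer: $\sqrt{498} \approx 22.316$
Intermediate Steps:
$W{\left(F \right)} = -2 + F$
$t{\left(J \right)} = - \frac{703}{4}$ ($t{\left(J \right)} = \frac{-899 - -196}{4} = \frac{-899 + 196}{4} = \frac{1}{4} \left(-703\right) = - \frac{703}{4}$)
$I{\left(M \right)} = \frac{1459}{4} + \frac{M}{4}$ ($I{\left(M \right)} = \frac{M + 1459}{4} = \frac{1459 + M}{4} = \frac{1459}{4} + \frac{M}{4}$)
$\sqrt{t{\left(W{\left(-5 \right)} \right)} + I{\left(1236 \right)}} = \sqrt{- \frac{703}{4} + \left(\frac{1459}{4} + \frac{1}{4} \cdot 1236\right)} = \sqrt{- \frac{703}{4} + \left(\frac{1459}{4} + 309\right)} = \sqrt{- \frac{703}{4} + \frac{2695}{4}} = \sqrt{498}$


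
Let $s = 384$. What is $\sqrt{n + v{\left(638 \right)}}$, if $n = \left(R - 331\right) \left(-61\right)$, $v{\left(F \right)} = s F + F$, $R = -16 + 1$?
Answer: $4 \sqrt{16671} \approx 516.46$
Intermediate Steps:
$R = -15$
$v{\left(F \right)} = 385 F$ ($v{\left(F \right)} = 384 F + F = 385 F$)
$n = 21106$ ($n = \left(-15 - 331\right) \left(-61\right) = \left(-346\right) \left(-61\right) = 21106$)
$\sqrt{n + v{\left(638 \right)}} = \sqrt{21106 + 385 \cdot 638} = \sqrt{21106 + 245630} = \sqrt{266736} = 4 \sqrt{16671}$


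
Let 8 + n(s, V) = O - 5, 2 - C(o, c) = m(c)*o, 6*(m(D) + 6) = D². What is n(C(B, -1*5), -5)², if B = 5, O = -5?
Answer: 324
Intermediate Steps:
m(D) = -6 + D²/6
C(o, c) = 2 - o*(-6 + c²/6) (C(o, c) = 2 - (-6 + c²/6)*o = 2 - o*(-6 + c²/6))
n(s, V) = -18 (n(s, V) = -8 + (-5 - 5) = -8 - 10 = -18)
n(C(B, -1*5), -5)² = (-18)² = 324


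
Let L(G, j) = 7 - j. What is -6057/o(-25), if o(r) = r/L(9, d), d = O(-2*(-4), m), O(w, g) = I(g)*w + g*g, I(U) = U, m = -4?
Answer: 139311/25 ≈ 5572.4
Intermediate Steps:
O(w, g) = g² + g*w (O(w, g) = g*w + g*g = g*w + g² = g² + g*w)
d = -16 (d = -4*(-4 - 2*(-4)) = -4*(-4 + 8) = -4*4 = -16)
o(r) = r/23 (o(r) = r/(7 - 1*(-16)) = r/(7 + 16) = r/23)
-6057/o(-25) = -6057/((1/23)*(-25)) = -6057/(-25/23) = -6057*(-23/25) = 139311/25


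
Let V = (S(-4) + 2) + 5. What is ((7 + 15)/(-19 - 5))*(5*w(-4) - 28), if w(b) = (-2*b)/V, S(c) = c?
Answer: 121/9 ≈ 13.444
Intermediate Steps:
V = 3 (V = (-4 + 2) + 5 = -2 + 5 = 3)
w(b) = -2*b/3
((7 + 15)/(-19 - 5))*(5*w(-4) - 28) = ((7 + 15)/(-19 - 5))*(5*(-2/3*(-4)) - 28) = (22/(-24))*(5*(8/3) - 28) = (22*(-1/24))*(40/3 - 28) = -11/12*(-44/3) = 121/9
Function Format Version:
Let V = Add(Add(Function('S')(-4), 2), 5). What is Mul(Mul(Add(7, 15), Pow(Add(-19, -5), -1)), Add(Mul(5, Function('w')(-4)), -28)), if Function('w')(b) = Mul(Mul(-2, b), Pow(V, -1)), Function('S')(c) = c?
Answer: Rational(121, 9) ≈ 13.444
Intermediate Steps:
V = 3 (V = Add(Add(-4, 2), 5) = Add(-2, 5) = 3)
Function('w')(b) = Mul(Rational(-2, 3), b) (Function('w')(b) = Mul(Mul(-2, b), Pow(3, -1)) = Mul(Mul(-2, b), Rational(1, 3)) = Mul(Rational(-2, 3), b))
Mul(Mul(Add(7, 15), Pow(Add(-19, -5), -1)), Add(Mul(5, Function('w')(-4)), -28)) = Mul(Mul(Add(7, 15), Pow(Add(-19, -5), -1)), Add(Mul(5, Mul(Rational(-2, 3), -4)), -28)) = Mul(Mul(22, Pow(-24, -1)), Add(Mul(5, Rational(8, 3)), -28)) = Mul(Mul(22, Rational(-1, 24)), Add(Rational(40, 3), -28)) = Mul(Rational(-11, 12), Rational(-44, 3)) = Rational(121, 9)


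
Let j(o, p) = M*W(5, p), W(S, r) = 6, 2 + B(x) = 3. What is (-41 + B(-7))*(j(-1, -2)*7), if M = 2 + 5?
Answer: -11760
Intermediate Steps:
B(x) = 1 (B(x) = -2 + 3 = 1)
M = 7
j(o, p) = 42 (j(o, p) = 7*6 = 42)
(-41 + B(-7))*(j(-1, -2)*7) = (-41 + 1)*(42*7) = -40*294 = -11760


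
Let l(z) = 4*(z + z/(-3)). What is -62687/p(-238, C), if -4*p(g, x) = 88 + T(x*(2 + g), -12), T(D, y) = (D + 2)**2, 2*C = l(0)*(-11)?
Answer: 62687/23 ≈ 2725.5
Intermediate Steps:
l(z) = 8*z/3 (l(z) = 4*(z + z*(-1/3)) = 4*(z - z/3) = 4*(2*z/3) = 8*z/3)
C = 0 (C = (((8/3)*0)*(-11))/2 = (0*(-11))/2 = (1/2)*0 = 0)
T(D, y) = (2 + D)**2
p(g, x) = -22 - (2 + x*(2 + g))**2/4 (p(g, x) = -(88 + (2 + x*(2 + g))**2)/4 = -22 - (2 + x*(2 + g))**2/4)
-62687/p(-238, C) = -62687/(-22 - (2 + 0*(2 - 238))**2/4) = -62687/(-22 - (2 + 0*(-236))**2/4) = -62687/(-22 - (2 + 0)**2/4) = -62687/(-22 - 1/4*2**2) = -62687/(-22 - 1/4*4) = -62687/(-22 - 1) = -62687/(-23) = -62687*(-1/23) = 62687/23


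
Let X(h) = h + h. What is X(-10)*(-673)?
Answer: 13460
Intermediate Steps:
X(h) = 2*h
X(-10)*(-673) = (2*(-10))*(-673) = -20*(-673) = 13460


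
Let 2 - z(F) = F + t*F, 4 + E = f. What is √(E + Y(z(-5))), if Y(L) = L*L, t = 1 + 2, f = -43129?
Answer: I*√42649 ≈ 206.52*I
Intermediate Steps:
t = 3
E = -43133 (E = -4 - 43129 = -43133)
z(F) = 2 - 4*F (z(F) = 2 - (F + 3*F) = 2 - 4*F)
Y(L) = L²
√(E + Y(z(-5))) = √(-43133 + (2 - 4*(-5))²) = √(-43133 + (2 + 20)²) = √(-43133 + 22²) = √(-43133 + 484) = √(-42649) = I*√42649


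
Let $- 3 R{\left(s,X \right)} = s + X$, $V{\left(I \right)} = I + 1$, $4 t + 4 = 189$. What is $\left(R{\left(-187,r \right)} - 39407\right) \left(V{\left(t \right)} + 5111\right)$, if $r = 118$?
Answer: $-203152518$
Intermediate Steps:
$t = \frac{185}{4}$ ($t = -1 + \frac{1}{4} \cdot 189 = -1 + \frac{189}{4} = \frac{185}{4} \approx 46.25$)
$V{\left(I \right)} = 1 + I$
$R{\left(s,X \right)} = - \frac{X}{3} - \frac{s}{3}$ ($R{\left(s,X \right)} = - \frac{s + X}{3} = - \frac{X + s}{3} = - \frac{X}{3} - \frac{s}{3}$)
$\left(R{\left(-187,r \right)} - 39407\right) \left(V{\left(t \right)} + 5111\right) = \left(\left(\left(- \frac{1}{3}\right) 118 - - \frac{187}{3}\right) - 39407\right) \left(\left(1 + \frac{185}{4}\right) + 5111\right) = \left(\left(- \frac{118}{3} + \frac{187}{3}\right) - 39407\right) \left(\frac{189}{4} + 5111\right) = \left(23 - 39407\right) \frac{20633}{4} = \left(-39384\right) \frac{20633}{4} = -203152518$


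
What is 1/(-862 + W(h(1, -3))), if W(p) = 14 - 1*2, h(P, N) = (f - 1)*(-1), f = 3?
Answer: -1/850 ≈ -0.0011765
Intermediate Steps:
h(P, N) = -2 (h(P, N) = (3 - 1)*(-1) = 2*(-1) = -2)
W(p) = 12 (W(p) = 14 - 2 = 12)
1/(-862 + W(h(1, -3))) = 1/(-862 + 12) = 1/(-850) = -1/850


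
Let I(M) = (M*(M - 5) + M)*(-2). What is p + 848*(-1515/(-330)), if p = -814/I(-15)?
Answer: 12209317/3135 ≈ 3894.5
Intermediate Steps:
I(M) = -2*M - 2*M*(-5 + M) (I(M) = (M*(-5 + M) + M)*(-2) = (M + M*(-5 + M))*(-2) = -2*M - 2*M*(-5 + M))
p = 407/285 (p = -814*(-1/(30*(4 - 1*(-15)))) = -814*(-1/(30*(4 + 15))) = -814/(2*(-15)*19) = -814/(-570) = -814*(-1/570) = 407/285 ≈ 1.4281)
p + 848*(-1515/(-330)) = 407/285 + 848*(-1515/(-330)) = 407/285 + 848*(-1515*(-1/330)) = 407/285 + 848*(101/22) = 407/285 + 42824/11 = 12209317/3135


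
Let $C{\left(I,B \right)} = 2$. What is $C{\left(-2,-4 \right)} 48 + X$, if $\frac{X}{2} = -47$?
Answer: $2$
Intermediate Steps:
$X = -94$ ($X = 2 \left(-47\right) = -94$)
$C{\left(-2,-4 \right)} 48 + X = 2 \cdot 48 - 94 = 96 - 94 = 2$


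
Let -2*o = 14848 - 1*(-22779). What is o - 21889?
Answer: -81405/2 ≈ -40703.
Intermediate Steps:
o = -37627/2 (o = -(14848 - 1*(-22779))/2 = -(14848 + 22779)/2 = -½*37627 = -37627/2 ≈ -18814.)
o - 21889 = -37627/2 - 21889 = -81405/2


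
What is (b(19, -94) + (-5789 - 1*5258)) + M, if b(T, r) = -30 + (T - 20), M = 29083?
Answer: 18005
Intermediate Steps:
b(T, r) = -50 + T (b(T, r) = -30 + (-20 + T) = -50 + T)
(b(19, -94) + (-5789 - 1*5258)) + M = ((-50 + 19) + (-5789 - 1*5258)) + 29083 = (-31 + (-5789 - 5258)) + 29083 = (-31 - 11047) + 29083 = -11078 + 29083 = 18005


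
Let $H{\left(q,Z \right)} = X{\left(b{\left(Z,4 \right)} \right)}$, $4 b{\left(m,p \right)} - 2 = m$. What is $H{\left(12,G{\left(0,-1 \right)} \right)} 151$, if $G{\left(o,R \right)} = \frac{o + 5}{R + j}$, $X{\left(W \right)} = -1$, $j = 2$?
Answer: $-151$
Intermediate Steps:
$b{\left(m,p \right)} = \frac{1}{2} + \frac{m}{4}$
$G{\left(o,R \right)} = \frac{5 + o}{2 + R}$ ($G{\left(o,R \right)} = \frac{o + 5}{R + 2} = \frac{5 + o}{2 + R}$)
$H{\left(q,Z \right)} = -1$
$H{\left(12,G{\left(0,-1 \right)} \right)} 151 = \left(-1\right) 151 = -151$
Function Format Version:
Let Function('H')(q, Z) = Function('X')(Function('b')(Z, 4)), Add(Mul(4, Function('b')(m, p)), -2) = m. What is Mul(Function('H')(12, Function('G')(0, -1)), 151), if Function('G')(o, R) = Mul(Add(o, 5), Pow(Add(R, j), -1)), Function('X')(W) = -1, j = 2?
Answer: -151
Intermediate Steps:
Function('b')(m, p) = Add(Rational(1, 2), Mul(Rational(1, 4), m))
Function('G')(o, R) = Mul(Pow(Add(2, R), -1), Add(5, o)) (Function('G')(o, R) = Mul(Add(o, 5), Pow(Add(R, 2), -1)) = Mul(Add(5, o), Pow(Add(2, R), -1)) = Mul(Pow(Add(2, R), -1), Add(5, o)))
Function('H')(q, Z) = -1
Mul(Function('H')(12, Function('G')(0, -1)), 151) = Mul(-1, 151) = -151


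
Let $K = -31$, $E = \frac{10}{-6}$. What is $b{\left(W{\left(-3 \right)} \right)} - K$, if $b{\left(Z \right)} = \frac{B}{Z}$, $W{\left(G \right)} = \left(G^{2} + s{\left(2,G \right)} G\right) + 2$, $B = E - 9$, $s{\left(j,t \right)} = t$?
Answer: $\frac{457}{15} \approx 30.467$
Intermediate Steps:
$E = - \frac{5}{3}$ ($E = 10 \left(- \frac{1}{6}\right) = - \frac{5}{3} \approx -1.6667$)
$B = - \frac{32}{3}$ ($B = - \frac{5}{3} - 9 = - \frac{32}{3} \approx -10.667$)
$W{\left(G \right)} = 2 + 2 G^{2}$ ($W{\left(G \right)} = \left(G^{2} + G G\right) + 2 = \left(G^{2} + G^{2}\right) + 2 = 2 G^{2} + 2 = 2 + 2 G^{2}$)
$b{\left(Z \right)} = - \frac{32}{3 Z}$
$b{\left(W{\left(-3 \right)} \right)} - K = - \frac{32}{3 \left(2 + 2 \left(-3\right)^{2}\right)} - -31 = - \frac{32}{3 \left(2 + 2 \cdot 9\right)} + 31 = - \frac{32}{3 \left(2 + 18\right)} + 31 = - \frac{32}{3 \cdot 20} + 31 = \left(- \frac{32}{3}\right) \frac{1}{20} + 31 = - \frac{8}{15} + 31 = \frac{457}{15}$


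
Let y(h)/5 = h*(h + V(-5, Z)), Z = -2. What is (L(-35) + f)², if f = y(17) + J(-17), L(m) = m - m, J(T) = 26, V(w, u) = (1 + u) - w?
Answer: 3279721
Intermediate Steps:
V(w, u) = 1 + u - w
L(m) = 0
y(h) = 5*h*(4 + h) (y(h) = 5*(h*(h + (1 - 2 - 1*(-5)))) = 5*(h*(h + (1 - 2 + 5))) = 5*(h*(h + 4)) = 5*(h*(4 + h)) = 5*h*(4 + h))
f = 1811 (f = 5*17*(4 + 17) + 26 = 5*17*21 + 26 = 1785 + 26 = 1811)
(L(-35) + f)² = (0 + 1811)² = 1811² = 3279721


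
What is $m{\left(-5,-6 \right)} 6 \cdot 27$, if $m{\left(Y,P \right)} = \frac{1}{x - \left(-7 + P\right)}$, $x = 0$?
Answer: $\frac{162}{13} \approx 12.462$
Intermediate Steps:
$m{\left(Y,P \right)} = \frac{1}{7 - P}$ ($m{\left(Y,P \right)} = \frac{1}{0 - \left(-7 + P\right)} = \frac{1}{7 - P}$)
$m{\left(-5,-6 \right)} 6 \cdot 27 = \frac{1}{7 - -6} \cdot 6 \cdot 27 = \frac{1}{7 + 6} \cdot 6 \cdot 27 = \frac{1}{13} \cdot 6 \cdot 27 = \frac{6}{13} \cdot 27 = \frac{162}{13}$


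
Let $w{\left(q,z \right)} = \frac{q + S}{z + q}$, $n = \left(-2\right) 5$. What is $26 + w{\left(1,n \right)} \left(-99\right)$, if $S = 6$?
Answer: $103$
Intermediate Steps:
$n = -10$
$w{\left(q,z \right)} = \frac{6 + q}{q + z}$ ($w{\left(q,z \right)} = \frac{q + 6}{z + q} = \frac{6 + q}{q + z}$)
$26 + w{\left(1,n \right)} \left(-99\right) = 26 + \frac{6 + 1}{1 - 10} \left(-99\right) = 26 + \frac{1}{-9} \cdot 7 \left(-99\right) = 26 + \left(- \frac{1}{9}\right) 7 \left(-99\right) = 26 - -77 = 26 + 77 = 103$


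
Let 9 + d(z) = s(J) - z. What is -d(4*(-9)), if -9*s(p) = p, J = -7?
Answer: -250/9 ≈ -27.778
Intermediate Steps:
s(p) = -p/9
d(z) = -74/9 - z (d(z) = -9 + (-⅑*(-7) - z) = -9 + (7/9 - z) = -74/9 - z)
-d(4*(-9)) = -(-74/9 - 4*(-9)) = -(-74/9 - 1*(-36)) = -(-74/9 + 36) = -1*250/9 = -250/9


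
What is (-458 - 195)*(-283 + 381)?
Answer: -63994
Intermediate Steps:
(-458 - 195)*(-283 + 381) = -653*98 = -63994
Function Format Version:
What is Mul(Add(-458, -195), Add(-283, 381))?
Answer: -63994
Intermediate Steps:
Mul(Add(-458, -195), Add(-283, 381)) = Mul(-653, 98) = -63994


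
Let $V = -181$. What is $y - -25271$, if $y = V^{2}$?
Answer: $58032$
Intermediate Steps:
$y = 32761$ ($y = \left(-181\right)^{2} = 32761$)
$y - -25271 = 32761 - -25271 = 32761 + 25271 = 58032$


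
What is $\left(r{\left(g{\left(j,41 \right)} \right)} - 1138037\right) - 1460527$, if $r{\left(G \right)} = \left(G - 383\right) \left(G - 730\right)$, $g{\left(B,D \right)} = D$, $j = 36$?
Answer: $-2362926$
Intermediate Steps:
$r{\left(G \right)} = \left(-730 + G\right) \left(-383 + G\right)$ ($r{\left(G \right)} = \left(-383 + G\right) \left(-730 + G\right) = \left(-730 + G\right) \left(-383 + G\right)$)
$\left(r{\left(g{\left(j,41 \right)} \right)} - 1138037\right) - 1460527 = \left(\left(279590 + 41^{2} - 45633\right) - 1138037\right) - 1460527 = \left(\left(279590 + 1681 - 45633\right) - 1138037\right) - 1460527 = \left(235638 - 1138037\right) - 1460527 = -902399 - 1460527 = -2362926$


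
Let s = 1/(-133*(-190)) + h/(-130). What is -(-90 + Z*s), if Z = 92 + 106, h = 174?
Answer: 11662353/32851 ≈ 355.01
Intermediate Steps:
Z = 198
s = -87937/65702 (s = 1/(-133*(-190)) + 174/(-130) = -1/133*(-1/190) + 174*(-1/130) = 1/25270 - 87/65 = -87937/65702 ≈ -1.3384)
-(-90 + Z*s) = -(-90 + 198*(-87937/65702)) = -(-90 - 8705763/32851) = -1*(-11662353/32851) = 11662353/32851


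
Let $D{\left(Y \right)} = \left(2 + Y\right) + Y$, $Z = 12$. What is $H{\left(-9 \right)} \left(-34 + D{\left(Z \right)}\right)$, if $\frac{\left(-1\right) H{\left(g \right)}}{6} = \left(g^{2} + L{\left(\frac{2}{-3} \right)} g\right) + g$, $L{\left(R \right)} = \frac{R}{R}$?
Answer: $3024$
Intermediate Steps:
$D{\left(Y \right)} = 2 + 2 Y$
$L{\left(R \right)} = 1$
$H{\left(g \right)} = - 12 g - 6 g^{2}$ ($H{\left(g \right)} = - 6 \left(\left(g^{2} + 1 g\right) + g\right) = - 6 \left(\left(g^{2} + g\right) + g\right) = - 6 \left(\left(g + g^{2}\right) + g\right) = - 6 \left(g^{2} + 2 g\right) = - 12 g - 6 g^{2}$)
$H{\left(-9 \right)} \left(-34 + D{\left(Z \right)}\right) = \left(-6\right) \left(-9\right) \left(2 - 9\right) \left(-34 + \left(2 + 2 \cdot 12\right)\right) = \left(-6\right) \left(-9\right) \left(-7\right) \left(-34 + \left(2 + 24\right)\right) = - 378 \left(-34 + 26\right) = \left(-378\right) \left(-8\right) = 3024$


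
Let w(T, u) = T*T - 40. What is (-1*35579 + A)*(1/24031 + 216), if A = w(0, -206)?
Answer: -184887436443/24031 ≈ -7.6937e+6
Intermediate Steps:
w(T, u) = -40 + T² (w(T, u) = T² - 40 = -40 + T²)
A = -40 (A = -40 + 0² = -40 + 0 = -40)
(-1*35579 + A)*(1/24031 + 216) = (-1*35579 - 40)*(1/24031 + 216) = (-35579 - 40)*(1/24031 + 216) = -35619*5190697/24031 = -184887436443/24031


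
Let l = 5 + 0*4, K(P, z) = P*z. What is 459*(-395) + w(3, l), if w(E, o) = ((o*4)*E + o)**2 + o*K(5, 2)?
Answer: -177030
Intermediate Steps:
l = 5 (l = 5 + 0 = 5)
w(E, o) = (o + 4*E*o)**2 + 10*o (w(E, o) = ((o*4)*E + o)**2 + o*(5*2) = ((4*o)*E + o)**2 + o*10 = (4*E*o + o)**2 + 10*o = (o + 4*E*o)**2 + 10*o)
459*(-395) + w(3, l) = 459*(-395) + 5*(10 + 5*(1 + 4*3)**2) = -181305 + 5*(10 + 5*(1 + 12)**2) = -181305 + 5*(10 + 5*13**2) = -181305 + 5*(10 + 5*169) = -181305 + 5*(10 + 845) = -181305 + 5*855 = -181305 + 4275 = -177030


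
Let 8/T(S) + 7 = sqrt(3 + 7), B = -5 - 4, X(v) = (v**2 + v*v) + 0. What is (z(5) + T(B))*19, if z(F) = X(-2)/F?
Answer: 608/195 - 152*sqrt(10)/39 ≈ -9.2068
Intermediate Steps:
X(v) = 2*v**2 (X(v) = (v**2 + v**2) + 0 = 2*v**2 + 0 = 2*v**2)
B = -9
T(S) = 8/(-7 + sqrt(10)) (T(S) = 8/(-7 + sqrt(3 + 7)) = 8/(-7 + sqrt(10)))
z(F) = 8/F (z(F) = (2*(-2)**2)/F = (2*4)/F = 8/F)
(z(5) + T(B))*19 = (8/5 + (-56/39 - 8*sqrt(10)/39))*19 = (32/195 - 8*sqrt(10)/39)*19 = 608/195 - 152*sqrt(10)/39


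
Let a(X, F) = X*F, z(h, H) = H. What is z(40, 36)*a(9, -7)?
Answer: -2268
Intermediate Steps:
a(X, F) = F*X
z(40, 36)*a(9, -7) = 36*(-7*9) = 36*(-63) = -2268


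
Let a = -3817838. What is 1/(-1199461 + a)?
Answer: -1/5017299 ≈ -1.9931e-7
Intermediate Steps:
1/(-1199461 + a) = 1/(-1199461 - 3817838) = 1/(-5017299) = -1/5017299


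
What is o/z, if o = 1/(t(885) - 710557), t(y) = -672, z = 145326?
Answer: -1/103360065654 ≈ -9.6749e-12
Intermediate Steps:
o = -1/711229 (o = 1/(-672 - 710557) = 1/(-711229) = -1/711229 ≈ -1.4060e-6)
o/z = -1/711229/145326 = -1/711229*1/145326 = -1/103360065654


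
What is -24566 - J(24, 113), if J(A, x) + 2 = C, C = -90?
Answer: -24474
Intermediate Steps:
J(A, x) = -92 (J(A, x) = -2 - 90 = -92)
-24566 - J(24, 113) = -24566 - 1*(-92) = -24566 + 92 = -24474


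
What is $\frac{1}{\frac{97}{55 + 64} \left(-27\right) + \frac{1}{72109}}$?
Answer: $- \frac{8580971}{188853352} \approx -0.045437$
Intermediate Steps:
$\frac{1}{\frac{97}{55 + 64} \left(-27\right) + \frac{1}{72109}} = \frac{1}{\frac{97}{119} \left(-27\right) + \frac{1}{72109}} = \frac{1}{- \frac{2619}{119} + \frac{1}{72109}} = \frac{1}{- \frac{188853352}{8580971}} = - \frac{8580971}{188853352}$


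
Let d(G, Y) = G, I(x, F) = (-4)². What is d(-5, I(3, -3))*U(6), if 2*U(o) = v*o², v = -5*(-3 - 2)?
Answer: -2250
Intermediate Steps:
I(x, F) = 16
v = 25 (v = -5*(-5) = 25)
U(o) = 25*o²/2 (U(o) = (25*o²)/2 = 25*o²/2)
d(-5, I(3, -3))*U(6) = -125*6²/2 = -125*36/2 = -5*450 = -2250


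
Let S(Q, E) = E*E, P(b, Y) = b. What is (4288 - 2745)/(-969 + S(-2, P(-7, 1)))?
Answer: -1543/920 ≈ -1.6772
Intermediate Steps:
S(Q, E) = E**2
(4288 - 2745)/(-969 + S(-2, P(-7, 1))) = (4288 - 2745)/(-969 + (-7)**2) = 1543/(-969 + 49) = 1543/(-920) = 1543*(-1/920) = -1543/920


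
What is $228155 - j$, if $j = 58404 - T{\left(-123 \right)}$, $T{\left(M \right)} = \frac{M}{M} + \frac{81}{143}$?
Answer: $\frac{24274617}{143} \approx 1.6975 \cdot 10^{5}$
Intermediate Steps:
$T{\left(M \right)} = \frac{224}{143}$ ($T{\left(M \right)} = 1 + 81 \cdot \frac{1}{143} = 1 + \frac{81}{143} = \frac{224}{143}$)
$j = \frac{8351548}{143}$ ($j = 58404 - \frac{224}{143} = \frac{8351548}{143} \approx 58402.0$)
$228155 - j = 228155 - \frac{8351548}{143} = \frac{24274617}{143}$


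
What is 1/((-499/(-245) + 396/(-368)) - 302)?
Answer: -22540/6785427 ≈ -0.0033218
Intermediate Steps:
1/((-499/(-245) + 396/(-368)) - 302) = 1/((-499*(-1/245) + 396*(-1/368)) - 302) = 1/((499/245 - 99/92) - 302) = 1/(21653/22540 - 302) = 1/(-6785427/22540) = -22540/6785427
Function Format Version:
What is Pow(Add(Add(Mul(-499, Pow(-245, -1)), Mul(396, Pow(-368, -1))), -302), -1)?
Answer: Rational(-22540, 6785427) ≈ -0.0033218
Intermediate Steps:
Pow(Add(Add(Mul(-499, Pow(-245, -1)), Mul(396, Pow(-368, -1))), -302), -1) = Pow(Add(Add(Mul(-499, Rational(-1, 245)), Mul(396, Rational(-1, 368))), -302), -1) = Pow(Add(Add(Rational(499, 245), Rational(-99, 92)), -302), -1) = Pow(Add(Rational(21653, 22540), -302), -1) = Pow(Rational(-6785427, 22540), -1) = Rational(-22540, 6785427)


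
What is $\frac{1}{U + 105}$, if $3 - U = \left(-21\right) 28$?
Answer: $\frac{1}{696} \approx 0.0014368$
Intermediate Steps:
$U = 591$ ($U = 3 - \left(-21\right) 28 = 3 - -588 = 3 + 588 = 591$)
$\frac{1}{U + 105} = \frac{1}{591 + 105} = \frac{1}{696}$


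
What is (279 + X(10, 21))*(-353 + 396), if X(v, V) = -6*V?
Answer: 6579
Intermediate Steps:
(279 + X(10, 21))*(-353 + 396) = (279 - 6*21)*(-353 + 396) = (279 - 126)*43 = 153*43 = 6579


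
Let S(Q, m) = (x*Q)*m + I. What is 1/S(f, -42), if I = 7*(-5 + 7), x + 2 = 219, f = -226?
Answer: 1/2059778 ≈ 4.8549e-7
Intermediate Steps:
x = 217 (x = -2 + 219 = 217)
I = 14 (I = 7*2 = 14)
S(Q, m) = 14 + 217*Q*m (S(Q, m) = (217*Q)*m + 14 = 217*Q*m + 14 = 14 + 217*Q*m)
1/S(f, -42) = 1/(14 + 217*(-226)*(-42)) = 1/(14 + 2059764) = 1/2059778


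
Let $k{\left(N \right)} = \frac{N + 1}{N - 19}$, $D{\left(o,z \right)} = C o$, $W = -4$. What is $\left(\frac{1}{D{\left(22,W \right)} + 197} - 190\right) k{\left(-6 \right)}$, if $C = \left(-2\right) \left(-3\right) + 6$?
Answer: $- \frac{87589}{2305} \approx -38.0$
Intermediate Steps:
$C = 12$ ($C = 6 + 6 = 12$)
$D{\left(o,z \right)} = 12 o$
$k{\left(N \right)} = \frac{1 + N}{-19 + N}$
$\left(\frac{1}{D{\left(22,W \right)} + 197} - 190\right) k{\left(-6 \right)} = \left(\frac{1}{12 \cdot 22 + 197} - 190\right) \frac{1 - 6}{-19 - 6} = \left(\frac{1}{264 + 197} - 190\right) \frac{1}{-25} \left(-5\right) = \left(\frac{1}{461} - 190\right) \left(\left(- \frac{1}{25}\right) \left(-5\right)\right) = \left(\frac{1}{461} - 190\right) \frac{1}{5} = \left(- \frac{87589}{461}\right) \frac{1}{5} = - \frac{87589}{2305}$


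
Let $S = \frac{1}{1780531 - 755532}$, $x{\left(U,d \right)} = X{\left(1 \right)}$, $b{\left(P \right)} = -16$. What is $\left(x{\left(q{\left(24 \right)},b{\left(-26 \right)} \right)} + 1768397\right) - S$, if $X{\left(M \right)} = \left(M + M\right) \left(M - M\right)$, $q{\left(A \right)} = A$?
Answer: $\frac{1812605156602}{1024999} \approx 1.7684 \cdot 10^{6}$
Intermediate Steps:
$X{\left(M \right)} = 0$ ($X{\left(M \right)} = 2 M 0 = 0$)
$x{\left(U,d \right)} = 0$
$S = \frac{1}{1024999}$ ($S = \frac{1}{1780531 - 755532} = \frac{1}{1024999} \approx 9.7561 \cdot 10^{-7}$)
$\left(x{\left(q{\left(24 \right)},b{\left(-26 \right)} \right)} + 1768397\right) - S = \left(0 + 1768397\right) - \frac{1}{1024999} = 1768397 - \frac{1}{1024999} = \frac{1812605156602}{1024999}$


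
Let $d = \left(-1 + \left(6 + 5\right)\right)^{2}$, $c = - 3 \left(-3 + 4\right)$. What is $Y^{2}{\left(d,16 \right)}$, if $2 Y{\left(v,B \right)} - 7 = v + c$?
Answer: $2704$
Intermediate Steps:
$c = -3$ ($c = \left(-3\right) 1 = -3$)
$d = 100$ ($d = \left(-1 + 11\right)^{2} = 10^{2} = 100$)
$Y{\left(v,B \right)} = 2 + \frac{v}{2}$ ($Y{\left(v,B \right)} = \frac{7}{2} + \frac{v - 3}{2} = \frac{7}{2} + \frac{-3 + v}{2} = \frac{7}{2} + \left(- \frac{3}{2} + \frac{v}{2}\right) = 2 + \frac{v}{2}$)
$Y^{2}{\left(d,16 \right)} = \left(2 + \frac{1}{2} \cdot 100\right)^{2} = \left(2 + 50\right)^{2} = 52^{2} = 2704$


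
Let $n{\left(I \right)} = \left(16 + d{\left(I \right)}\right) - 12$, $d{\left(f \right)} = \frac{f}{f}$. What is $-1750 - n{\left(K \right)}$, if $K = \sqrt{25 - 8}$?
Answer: $-1755$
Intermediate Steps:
$d{\left(f \right)} = 1$
$K = \sqrt{17} \approx 4.1231$
$n{\left(I \right)} = 5$ ($n{\left(I \right)} = \left(16 + 1\right) - 12 = 17 - 12 = 5$)
$-1750 - n{\left(K \right)} = -1750 - 5 = -1755$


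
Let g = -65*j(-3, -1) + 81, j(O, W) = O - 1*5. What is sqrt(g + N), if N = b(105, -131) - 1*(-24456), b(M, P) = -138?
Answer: sqrt(24919) ≈ 157.86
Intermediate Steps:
j(O, W) = -5 + O (j(O, W) = O - 5 = -5 + O)
N = 24318 (N = -138 - 1*(-24456) = -138 + 24456 = 24318)
g = 601 (g = -65*(-5 - 3) + 81 = -65*(-8) + 81 = 520 + 81 = 601)
sqrt(g + N) = sqrt(601 + 24318) = sqrt(24919)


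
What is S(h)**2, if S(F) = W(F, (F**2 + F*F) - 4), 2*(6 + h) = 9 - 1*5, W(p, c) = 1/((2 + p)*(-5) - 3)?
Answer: 1/49 ≈ 0.020408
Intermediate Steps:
W(p, c) = 1/(-13 - 5*p) (W(p, c) = 1/((-10 - 5*p) - 3) = 1/(-13 - 5*p))
h = -4 (h = -6 + (9 - 1*5)/2 = -6 + (9 - 5)/2 = -6 + (1/2)*4 = -6 + 2 = -4)
S(F) = -1/(13 + 5*F)
S(h)**2 = (-1/(13 + 5*(-4)))**2 = (-1/(13 - 20))**2 = (-1/(-7))**2 = (-1*(-1/7))**2 = (1/7)**2 = 1/49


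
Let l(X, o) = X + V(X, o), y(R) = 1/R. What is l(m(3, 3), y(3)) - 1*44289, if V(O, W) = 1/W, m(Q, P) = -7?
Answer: -44293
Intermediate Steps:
l(X, o) = X + 1/o
l(m(3, 3), y(3)) - 1*44289 = (-7 + 1/(1/3)) - 1*44289 = (-7 + 1/(⅓)) - 44289 = (-7 + 3) - 44289 = -4 - 44289 = -44293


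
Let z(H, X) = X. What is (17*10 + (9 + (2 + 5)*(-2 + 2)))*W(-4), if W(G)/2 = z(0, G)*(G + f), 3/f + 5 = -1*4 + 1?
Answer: 6265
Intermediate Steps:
f = -3/8 (f = 3/(-5 + (-1*4 + 1)) = 3/(-5 + (-4 + 1)) = 3/(-5 - 3) = 3/(-8) = 3*(-1/8) = -3/8 ≈ -0.37500)
W(G) = 2*G*(-3/8 + G) (W(G) = 2*(G*(G - 3/8)) = 2*(G*(-3/8 + G)) = 2*G*(-3/8 + G))
(17*10 + (9 + (2 + 5)*(-2 + 2)))*W(-4) = (17*10 + (9 + (2 + 5)*(-2 + 2)))*((1/4)*(-4)*(-3 + 8*(-4))) = (170 + (9 + 7*0))*((1/4)*(-4)*(-3 - 32)) = (170 + (9 + 0))*((1/4)*(-4)*(-35)) = (170 + 9)*35 = 179*35 = 6265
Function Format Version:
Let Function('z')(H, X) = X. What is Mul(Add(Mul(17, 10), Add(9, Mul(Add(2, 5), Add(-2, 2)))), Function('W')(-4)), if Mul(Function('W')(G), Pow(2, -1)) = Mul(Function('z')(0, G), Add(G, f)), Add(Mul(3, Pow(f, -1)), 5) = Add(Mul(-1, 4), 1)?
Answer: 6265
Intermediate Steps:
f = Rational(-3, 8) (f = Mul(3, Pow(Add(-5, Add(Mul(-1, 4), 1)), -1)) = Mul(3, Pow(Add(-5, Add(-4, 1)), -1)) = Mul(3, Pow(Add(-5, -3), -1)) = Mul(3, Pow(-8, -1)) = Mul(3, Rational(-1, 8)) = Rational(-3, 8) ≈ -0.37500)
Function('W')(G) = Mul(2, G, Add(Rational(-3, 8), G)) (Function('W')(G) = Mul(2, Mul(G, Add(G, Rational(-3, 8)))) = Mul(2, Mul(G, Add(Rational(-3, 8), G))) = Mul(2, G, Add(Rational(-3, 8), G)))
Mul(Add(Mul(17, 10), Add(9, Mul(Add(2, 5), Add(-2, 2)))), Function('W')(-4)) = Mul(Add(Mul(17, 10), Add(9, Mul(Add(2, 5), Add(-2, 2)))), Mul(Rational(1, 4), -4, Add(-3, Mul(8, -4)))) = Mul(Add(170, Add(9, Mul(7, 0))), Mul(Rational(1, 4), -4, Add(-3, -32))) = Mul(Add(170, Add(9, 0)), Mul(Rational(1, 4), -4, -35)) = Mul(Add(170, 9), 35) = Mul(179, 35) = 6265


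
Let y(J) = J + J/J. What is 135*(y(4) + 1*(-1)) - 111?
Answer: 429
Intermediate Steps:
y(J) = 1 + J (y(J) = J + 1 = 1 + J)
135*(y(4) + 1*(-1)) - 111 = 135*((1 + 4) + 1*(-1)) - 111 = 135*(5 - 1) - 111 = 135*4 - 111 = 540 - 111 = 429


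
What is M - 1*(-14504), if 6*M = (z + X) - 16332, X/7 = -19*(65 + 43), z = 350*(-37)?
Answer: 21689/3 ≈ 7229.7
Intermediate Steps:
z = -12950
X = -14364 (X = 7*(-19*(65 + 43)) = 7*(-19*108) = 7*(-2052) = -14364)
M = -21823/3 (M = ((-12950 - 14364) - 16332)/6 = (-27314 - 16332)/6 = (⅙)*(-43646) = -21823/3 ≈ -7274.3)
M - 1*(-14504) = -21823/3 - 1*(-14504) = -21823/3 + 14504 = 21689/3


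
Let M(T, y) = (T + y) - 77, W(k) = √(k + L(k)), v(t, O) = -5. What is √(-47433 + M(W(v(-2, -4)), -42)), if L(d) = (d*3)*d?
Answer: √(-47552 + √70) ≈ 218.04*I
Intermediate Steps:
L(d) = 3*d² (L(d) = (3*d)*d = 3*d²)
W(k) = √(k + 3*k²)
M(T, y) = -77 + T + y
√(-47433 + M(W(v(-2, -4)), -42)) = √(-47433 + (-77 + √(-5*(1 + 3*(-5))) - 42)) = √(-47433 + (-77 + √(-5*(1 - 15)) - 42)) = √(-47433 + (-77 + √(-5*(-14)) - 42)) = √(-47433 + (-77 + √70 - 42)) = √(-47433 + (-119 + √70)) = √(-47552 + √70)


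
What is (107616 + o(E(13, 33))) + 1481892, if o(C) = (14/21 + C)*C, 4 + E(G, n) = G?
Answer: 1589595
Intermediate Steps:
E(G, n) = -4 + G
o(C) = C*(⅔ + C) (o(C) = (14*(1/21) + C)*C = (⅔ + C)*C = C*(⅔ + C))
(107616 + o(E(13, 33))) + 1481892 = (107616 + (-4 + 13)*(2 + 3*(-4 + 13))/3) + 1481892 = (107616 + (⅓)*9*(2 + 3*9)) + 1481892 = (107616 + (⅓)*9*(2 + 27)) + 1481892 = (107616 + (⅓)*9*29) + 1481892 = (107616 + 87) + 1481892 = 107703 + 1481892 = 1589595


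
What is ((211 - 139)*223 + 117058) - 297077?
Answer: -163963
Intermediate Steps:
((211 - 139)*223 + 117058) - 297077 = (72*223 + 117058) - 297077 = (16056 + 117058) - 297077 = 133114 - 297077 = -163963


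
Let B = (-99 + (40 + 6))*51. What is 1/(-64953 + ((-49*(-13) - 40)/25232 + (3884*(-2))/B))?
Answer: -68202096/4429733125621 ≈ -1.5396e-5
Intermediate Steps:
B = -2703 (B = (-99 + 46)*51 = -53*51 = -2703)
1/(-64953 + ((-49*(-13) - 40)/25232 + (3884*(-2))/B)) = 1/(-64953 + ((-49*(-13) - 40)/25232 + (3884*(-2))/(-2703))) = 1/(-64953 + ((637 - 40)*(1/25232) - 7768*(-1/2703))) = 1/(-64953 + (597*(1/25232) + 7768/2703)) = 1/(-64953 + (597/25232 + 7768/2703)) = 1/(-64953 + 197615867/68202096) = 1/(-4429733125621/68202096) = -68202096/4429733125621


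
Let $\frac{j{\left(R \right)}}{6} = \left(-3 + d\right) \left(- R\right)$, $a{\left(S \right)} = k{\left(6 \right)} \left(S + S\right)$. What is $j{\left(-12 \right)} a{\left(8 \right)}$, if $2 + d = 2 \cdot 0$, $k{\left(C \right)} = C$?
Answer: $-34560$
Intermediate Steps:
$a{\left(S \right)} = 12 S$ ($a{\left(S \right)} = 6 \left(S + S\right) = 6 \cdot 2 S = 12 S$)
$d = -2$ ($d = -2 + 2 \cdot 0 = -2 + 0 = -2$)
$j{\left(R \right)} = 30 R$ ($j{\left(R \right)} = 6 \left(-3 - 2\right) \left(- R\right) = 6 \left(- 5 \left(- R\right)\right) = 6 \cdot 5 R = 30 R$)
$j{\left(-12 \right)} a{\left(8 \right)} = 30 \left(-12\right) 12 \cdot 8 = \left(-360\right) 96 = -34560$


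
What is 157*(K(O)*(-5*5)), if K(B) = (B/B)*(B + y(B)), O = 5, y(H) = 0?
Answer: -19625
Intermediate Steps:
K(B) = B (K(B) = (B/B)*(B + 0) = 1*B = B)
157*(K(O)*(-5*5)) = 157*(5*(-5*5)) = 157*(5*(-25)) = 157*(-125) = -19625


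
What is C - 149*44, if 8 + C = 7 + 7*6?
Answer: -6515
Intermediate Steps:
C = 41 (C = -8 + (7 + 7*6) = -8 + (7 + 42) = -8 + 49 = 41)
C - 149*44 = 41 - 149*44 = 41 - 6556 = -6515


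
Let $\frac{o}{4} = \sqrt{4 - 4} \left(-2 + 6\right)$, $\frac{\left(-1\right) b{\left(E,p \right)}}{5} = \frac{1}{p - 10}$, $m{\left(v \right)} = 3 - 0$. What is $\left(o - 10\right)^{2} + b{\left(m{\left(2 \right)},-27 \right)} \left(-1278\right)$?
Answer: $- \frac{2690}{37} \approx -72.703$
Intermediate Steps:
$m{\left(v \right)} = 3$ ($m{\left(v \right)} = 3 + 0 = 3$)
$b{\left(E,p \right)} = - \frac{5}{-10 + p}$ ($b{\left(E,p \right)} = - \frac{5}{p - 10} = - \frac{5}{-10 + p}$)
$o = 0$ ($o = 4 \sqrt{4 - 4} \left(-2 + 6\right) = 4 \sqrt{0} \cdot 4 = 4 \cdot 0 \cdot 4 = 4 \cdot 0 = 0$)
$\left(o - 10\right)^{2} + b{\left(m{\left(2 \right)},-27 \right)} \left(-1278\right) = \left(0 - 10\right)^{2} + - \frac{5}{-10 - 27} \left(-1278\right) = \left(-10\right)^{2} + - \frac{5}{-37} \left(-1278\right) = 100 + \left(-5\right) \left(- \frac{1}{37}\right) \left(-1278\right) = 100 + \frac{5}{37} \left(-1278\right) = 100 - \frac{6390}{37} = - \frac{2690}{37}$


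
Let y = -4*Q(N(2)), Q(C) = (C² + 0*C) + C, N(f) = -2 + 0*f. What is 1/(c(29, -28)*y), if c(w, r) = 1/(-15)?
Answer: 15/8 ≈ 1.8750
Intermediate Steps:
N(f) = -2 (N(f) = -2 + 0 = -2)
Q(C) = C + C² (Q(C) = (C² + 0) + C = C² + C = C + C²)
c(w, r) = -1/15
y = -8 (y = -(-8)*(1 - 2) = -(-8)*(-1) = -4*2 = -8)
1/(c(29, -28)*y) = 1/(-1/15*(-8)) = 1/(8/15) = 15/8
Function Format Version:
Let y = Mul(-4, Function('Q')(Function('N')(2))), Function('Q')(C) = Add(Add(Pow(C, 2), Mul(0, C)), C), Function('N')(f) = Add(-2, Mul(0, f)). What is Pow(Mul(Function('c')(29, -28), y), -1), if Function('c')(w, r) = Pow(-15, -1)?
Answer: Rational(15, 8) ≈ 1.8750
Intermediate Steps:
Function('N')(f) = -2 (Function('N')(f) = Add(-2, 0) = -2)
Function('Q')(C) = Add(C, Pow(C, 2)) (Function('Q')(C) = Add(Add(Pow(C, 2), 0), C) = Add(Pow(C, 2), C) = Add(C, Pow(C, 2)))
Function('c')(w, r) = Rational(-1, 15)
y = -8 (y = Mul(-4, Mul(-2, Add(1, -2))) = Mul(-4, Mul(-2, -1)) = Mul(-4, 2) = -8)
Pow(Mul(Function('c')(29, -28), y), -1) = Pow(Mul(Rational(-1, 15), -8), -1) = Pow(Rational(8, 15), -1) = Rational(15, 8)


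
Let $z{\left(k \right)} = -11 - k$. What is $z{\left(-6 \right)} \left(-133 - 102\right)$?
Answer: $1175$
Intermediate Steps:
$z{\left(-6 \right)} \left(-133 - 102\right) = \left(-11 - -6\right) \left(-133 - 102\right) = \left(-11 + 6\right) \left(-133 - 102\right) = - 5 \left(-133 - 102\right) = \left(-5\right) \left(-235\right) = 1175$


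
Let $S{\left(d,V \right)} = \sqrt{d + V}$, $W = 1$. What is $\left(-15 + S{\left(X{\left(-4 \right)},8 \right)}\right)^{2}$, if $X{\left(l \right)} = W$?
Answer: $144$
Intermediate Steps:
$X{\left(l \right)} = 1$
$S{\left(d,V \right)} = \sqrt{V + d}$
$\left(-15 + S{\left(X{\left(-4 \right)},8 \right)}\right)^{2} = \left(-15 + \sqrt{8 + 1}\right)^{2} = \left(-15 + \sqrt{9}\right)^{2} = \left(-15 + 3\right)^{2} = \left(-12\right)^{2} = 144$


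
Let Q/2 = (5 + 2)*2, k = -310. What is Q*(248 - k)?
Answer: 15624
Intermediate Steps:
Q = 28 (Q = 2*((5 + 2)*2) = 2*(7*2) = 2*14 = 28)
Q*(248 - k) = 28*(248 - 1*(-310)) = 28*(248 + 310) = 28*558 = 15624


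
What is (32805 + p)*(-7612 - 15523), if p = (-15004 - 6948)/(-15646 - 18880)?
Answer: -13101898591285/17263 ≈ -7.5896e+8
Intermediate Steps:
p = 10976/17263 (p = -21952/(-34526) = -21952*(-1/34526) = 10976/17263 ≈ 0.63581)
(32805 + p)*(-7612 - 15523) = (32805 + 10976/17263)*(-7612 - 15523) = (566323691/17263)*(-23135) = -13101898591285/17263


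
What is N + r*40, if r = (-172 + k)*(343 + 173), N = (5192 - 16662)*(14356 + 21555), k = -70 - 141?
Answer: -419804290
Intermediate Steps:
k = -211
N = -411899170 (N = -11470*35911 = -411899170)
r = -197628 (r = (-172 - 211)*(343 + 173) = -383*516 = -197628)
N + r*40 = -411899170 - 197628*40 = -411899170 - 7905120 = -419804290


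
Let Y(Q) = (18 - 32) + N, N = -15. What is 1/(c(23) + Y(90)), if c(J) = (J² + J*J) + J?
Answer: 1/1052 ≈ 0.00095057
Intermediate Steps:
c(J) = J + 2*J² (c(J) = (J² + J²) + J = 2*J² + J = J + 2*J²)
Y(Q) = -29 (Y(Q) = (18 - 32) - 15 = -14 - 15 = -29)
1/(c(23) + Y(90)) = 1/(23*(1 + 2*23) - 29) = 1/(23*(1 + 46) - 29) = 1/(23*47 - 29) = 1/(1081 - 29) = 1/1052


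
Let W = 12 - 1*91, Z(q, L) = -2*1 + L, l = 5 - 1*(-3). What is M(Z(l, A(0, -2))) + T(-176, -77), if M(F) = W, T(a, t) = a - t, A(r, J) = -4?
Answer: -178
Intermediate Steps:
l = 8 (l = 5 + 3 = 8)
Z(q, L) = -2 + L
W = -79 (W = 12 - 91 = -79)
M(F) = -79
M(Z(l, A(0, -2))) + T(-176, -77) = -79 + (-176 - 1*(-77)) = -79 + (-176 + 77) = -79 - 99 = -178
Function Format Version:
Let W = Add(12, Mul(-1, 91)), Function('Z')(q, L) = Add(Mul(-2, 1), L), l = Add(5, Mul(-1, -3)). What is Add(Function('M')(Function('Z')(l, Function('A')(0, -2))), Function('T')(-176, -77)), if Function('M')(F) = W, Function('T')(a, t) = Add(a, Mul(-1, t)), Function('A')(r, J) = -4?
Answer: -178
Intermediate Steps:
l = 8 (l = Add(5, 3) = 8)
Function('Z')(q, L) = Add(-2, L)
W = -79 (W = Add(12, -91) = -79)
Function('M')(F) = -79
Add(Function('M')(Function('Z')(l, Function('A')(0, -2))), Function('T')(-176, -77)) = Add(-79, Add(-176, Mul(-1, -77))) = Add(-79, Add(-176, 77)) = Add(-79, -99) = -178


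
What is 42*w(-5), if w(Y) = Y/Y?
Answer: 42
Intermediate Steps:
w(Y) = 1
42*w(-5) = 42*1 = 42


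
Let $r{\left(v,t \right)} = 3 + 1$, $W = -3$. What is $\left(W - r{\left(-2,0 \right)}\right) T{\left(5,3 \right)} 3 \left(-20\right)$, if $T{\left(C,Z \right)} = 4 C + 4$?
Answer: $10080$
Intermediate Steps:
$r{\left(v,t \right)} = 4$
$T{\left(C,Z \right)} = 4 + 4 C$
$\left(W - r{\left(-2,0 \right)}\right) T{\left(5,3 \right)} 3 \left(-20\right) = \left(-3 - 4\right) \left(4 + 4 \cdot 5\right) 3 \left(-20\right) = \left(-3 - 4\right) \left(4 + 20\right) 3 \left(-20\right) = \left(-7\right) 24 \cdot 3 \left(-20\right) = \left(-168\right) 3 \left(-20\right) = \left(-504\right) \left(-20\right) = 10080$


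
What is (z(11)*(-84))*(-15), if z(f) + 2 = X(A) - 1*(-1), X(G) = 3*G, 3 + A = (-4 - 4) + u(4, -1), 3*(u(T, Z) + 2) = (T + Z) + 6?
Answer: -39060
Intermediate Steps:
u(T, Z) = T/3 + Z/3 (u(T, Z) = -2 + ((T + Z) + 6)/3 = -2 + (6 + T + Z)/3 = -2 + (2 + T/3 + Z/3) = T/3 + Z/3)
A = -10 (A = -3 + ((-4 - 4) + ((⅓)*4 + (⅓)*(-1))) = -3 + (-8 + (4/3 - ⅓)) = -3 + (-8 + 1) = -3 - 7 = -10)
z(f) = -31 (z(f) = -2 + (3*(-10) - 1*(-1)) = -2 + (-30 + 1) = -2 - 29 = -31)
(z(11)*(-84))*(-15) = -31*(-84)*(-15) = 2604*(-15) = -39060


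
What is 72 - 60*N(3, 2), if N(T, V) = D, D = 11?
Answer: -588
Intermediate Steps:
N(T, V) = 11
72 - 60*N(3, 2) = 72 - 60*11 = 72 - 660 = -588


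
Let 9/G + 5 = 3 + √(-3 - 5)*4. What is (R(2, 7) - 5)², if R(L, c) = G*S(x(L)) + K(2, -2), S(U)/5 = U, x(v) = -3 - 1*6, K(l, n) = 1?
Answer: -580991/484 + 12690*I*√2/121 ≈ -1200.4 + 148.32*I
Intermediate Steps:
x(v) = -9 (x(v) = -3 - 6 = -9)
S(U) = 5*U
G = 9/(-2 + 8*I*√2) (G = 9/(-5 + (3 + √(-3 - 5)*4)) = 9/(-5 + (3 + √(-8)*4)) = 9/(-5 + (3 + (2*I*√2)*4)) = 9/(-5 + (3 + 8*I*√2)) = 9/(-2 + 8*I*√2) ≈ -0.13636 - 0.77139*I)
R(L, c) = 157/22 + 270*I*√2/11 (R(L, c) = (-3/22 - 6*I*√2/11)*(5*(-9)) + 1 = (-3/22 - 6*I*√2/11)*(-45) + 1 = (135/22 + 270*I*√2/11) + 1 = 157/22 + 270*I*√2/11)
(R(2, 7) - 5)² = ((157/22 + 270*I*√2/11) - 5)² = (47/22 + 270*I*√2/11)²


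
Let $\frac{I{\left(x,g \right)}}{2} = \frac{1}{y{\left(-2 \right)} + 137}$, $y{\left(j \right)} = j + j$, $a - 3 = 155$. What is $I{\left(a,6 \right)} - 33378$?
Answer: $- \frac{4439272}{133} \approx -33378.0$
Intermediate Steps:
$a = 158$ ($a = 3 + 155 = 158$)
$y{\left(j \right)} = 2 j$
$I{\left(x,g \right)} = \frac{2}{133}$ ($I{\left(x,g \right)} = \frac{2}{2 \left(-2\right) + 137} = \frac{2}{-4 + 137} = \frac{2}{133}$)
$I{\left(a,6 \right)} - 33378 = \frac{2}{133} - 33378 = - \frac{4439272}{133}$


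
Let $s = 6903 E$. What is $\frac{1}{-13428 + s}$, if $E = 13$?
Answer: $\frac{1}{76311} \approx 1.3104 \cdot 10^{-5}$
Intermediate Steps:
$s = 89739$ ($s = 6903 \cdot 13 = 89739$)
$\frac{1}{-13428 + s} = \frac{1}{-13428 + 89739} = \frac{1}{76311}$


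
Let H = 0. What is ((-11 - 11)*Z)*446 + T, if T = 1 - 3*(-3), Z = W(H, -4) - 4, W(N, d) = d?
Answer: 78506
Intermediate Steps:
Z = -8 (Z = -4 - 4 = -8)
T = 10 (T = 1 + 9 = 10)
((-11 - 11)*Z)*446 + T = ((-11 - 11)*(-8))*446 + 10 = -22*(-8)*446 + 10 = 176*446 + 10 = 78496 + 10 = 78506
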